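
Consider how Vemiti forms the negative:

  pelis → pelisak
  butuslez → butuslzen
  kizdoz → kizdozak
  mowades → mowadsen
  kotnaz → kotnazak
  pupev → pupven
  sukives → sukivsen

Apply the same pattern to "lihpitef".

lihpitfen

"lihpitef" has last vowel 'e'. The stems whose last vowel is 'e' (mowades → mowadsen, pupev → pupven, butuslez → butuslzen) delete the last vowel and add -en.
The other pattern: stems whose last vowel is 'a', 'i' or 'o' add -ak.
So lihpitef → lihpitfen.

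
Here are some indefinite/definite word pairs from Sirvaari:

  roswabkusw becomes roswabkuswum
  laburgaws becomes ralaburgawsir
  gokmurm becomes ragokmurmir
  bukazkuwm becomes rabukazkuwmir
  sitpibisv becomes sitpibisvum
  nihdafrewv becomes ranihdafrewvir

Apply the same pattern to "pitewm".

sitpibisv and nihdafrewv both end in -v yet inflect differently (sitpibisvum, ranihdafrewvir), so the final letter is not what conditions the rule; the second-to-last letter is.
"pitewm" has second-to-last letter 'w'. The stems whose second-to-last letter is 'w' (nihdafrewv → ranihdafrewvir, laburgaws → ralaburgawsir, bukazkuwm → rabukazkuwmir) add ra- … -ir around the stem.
The other pattern: stems whose second-to-last letter is 's' add -um.
So pitewm → rapitewmir.

rapitewmir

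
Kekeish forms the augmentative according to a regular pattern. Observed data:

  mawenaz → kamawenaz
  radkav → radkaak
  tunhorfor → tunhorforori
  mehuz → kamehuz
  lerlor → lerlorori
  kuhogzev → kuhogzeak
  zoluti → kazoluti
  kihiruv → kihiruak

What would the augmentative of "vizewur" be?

mehuz and kihiruv both have last vowel 'u' yet inflect differently (kamehuz, kihiruak), so the last vowel is not what conditions the rule; the final letter is.
"vizewur" ends in -r. The stems ending in -r (lerlor → lerlorori, tunhorfor → tunhorforori) add -ori.
The other patterns: stems ending in -i or -z add the prefix ka-; stems ending in -v drop the final letter and add -ak.
So vizewur → vizewurori.

vizewurori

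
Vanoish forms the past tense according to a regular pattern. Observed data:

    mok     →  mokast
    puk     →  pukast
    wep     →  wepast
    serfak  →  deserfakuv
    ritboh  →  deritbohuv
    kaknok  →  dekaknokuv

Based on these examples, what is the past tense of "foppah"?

defoppahuv

mok and serfak both end in -k yet inflect differently (mokast, deserfakuv), so the final letter is not what conditions the rule; the number of vowels is.
"foppah" has 2 vowels. The stems with 2 vowels (serfak → deserfakuv, ritboh → deritbohuv, kaknok → dekaknokuv) add de- … -uv around the stem.
The other pattern: stems with 1 vowel add -ast.
So foppah → defoppahuv.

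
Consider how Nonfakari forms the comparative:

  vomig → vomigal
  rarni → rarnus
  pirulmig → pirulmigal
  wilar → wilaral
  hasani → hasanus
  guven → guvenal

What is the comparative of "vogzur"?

vogzural

"vogzur" ends in -r. The one such stem in the data (wilar → wilaral) adds -al, so the same rule applies.
So vogzur → vogzural.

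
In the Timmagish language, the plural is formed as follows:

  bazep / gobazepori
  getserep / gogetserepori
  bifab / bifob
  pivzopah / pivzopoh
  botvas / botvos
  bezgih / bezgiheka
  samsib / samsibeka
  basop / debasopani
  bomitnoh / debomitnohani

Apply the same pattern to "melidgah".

melidgoh

pivzopah and bezgih both end in -h yet inflect differently (pivzopoh, bezgiheka), so the final letter is not what conditions the rule; the last vowel is.
"melidgah" has last vowel 'a'. The stems whose last vowel is 'a' (bifab → bifob, pivzopah → pivzopoh, botvas → botvos) change the last vowel to 'o'.
The other patterns: stems whose last vowel is 'e' add go- … -ori around the stem; stems whose last vowel is 'i' add -eka; stems whose last vowel is 'o' add de- … -ani around the stem.
So melidgah → melidgoh.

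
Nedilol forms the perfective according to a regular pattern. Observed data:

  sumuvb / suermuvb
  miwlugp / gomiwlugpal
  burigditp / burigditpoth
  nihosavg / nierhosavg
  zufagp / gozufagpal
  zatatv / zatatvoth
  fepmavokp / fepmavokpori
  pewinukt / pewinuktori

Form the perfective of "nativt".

burigditp and miwlugp both end in -p yet inflect differently (burigditpoth, gomiwlugpal), so the final letter is not what conditions the rule; the second-to-last letter is.
"nativt" has second-to-last letter 'v'. The stems whose second-to-last letter is 'v' (sumuvb → suermuvb, nihosavg → nierhosavg) insert -er- after the first vowel.
So nativt → naertivt.

naertivt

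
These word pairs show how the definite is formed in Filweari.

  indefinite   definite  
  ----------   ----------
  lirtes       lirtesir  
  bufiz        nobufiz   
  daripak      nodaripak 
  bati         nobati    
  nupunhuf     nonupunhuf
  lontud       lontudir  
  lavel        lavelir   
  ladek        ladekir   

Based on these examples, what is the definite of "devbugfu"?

nodevbugfu

ladek and daripak both end in -k yet inflect differently (ladekir, nodaripak), so the final letter is not what conditions the rule; the first letter is.
"devbugfu" begins with d-. The one such stem in the data (daripak → nodaripak) adds the prefix no-, so the same rule applies.
So devbugfu → nodevbugfu.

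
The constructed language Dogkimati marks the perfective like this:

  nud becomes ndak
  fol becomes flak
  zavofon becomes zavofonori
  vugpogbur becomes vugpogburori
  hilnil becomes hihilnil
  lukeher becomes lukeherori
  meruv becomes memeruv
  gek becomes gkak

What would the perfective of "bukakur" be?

"bukakur" has 3 vowels. The stems with 3 vowels (vugpogbur → vugpogburori, zavofon → zavofonori, lukeher → lukeherori) add -ori.
The other patterns: stems with 1 vowel delete the last vowel and add -ak; stems with 2 vowels repeat the first consonant+vowel as a prefix.
So bukakur → bukakurori.

bukakurori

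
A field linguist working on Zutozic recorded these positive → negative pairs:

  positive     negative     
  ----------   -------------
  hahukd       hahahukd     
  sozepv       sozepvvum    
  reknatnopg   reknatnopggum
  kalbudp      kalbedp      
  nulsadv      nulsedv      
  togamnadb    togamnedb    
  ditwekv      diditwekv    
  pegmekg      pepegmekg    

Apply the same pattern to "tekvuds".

tekveds

reknatnopg and pegmekg both end in -g yet inflect differently (reknatnopggum, pepegmekg), so the final letter is not what conditions the rule; the second-to-last letter is.
"tekvuds" has second-to-last letter 'd'. The stems whose second-to-last letter is 'd' (kalbudp → kalbedp, nulsadv → nulsedv, togamnadb → togamnedb) change the last vowel to 'e'.
So tekvuds → tekveds.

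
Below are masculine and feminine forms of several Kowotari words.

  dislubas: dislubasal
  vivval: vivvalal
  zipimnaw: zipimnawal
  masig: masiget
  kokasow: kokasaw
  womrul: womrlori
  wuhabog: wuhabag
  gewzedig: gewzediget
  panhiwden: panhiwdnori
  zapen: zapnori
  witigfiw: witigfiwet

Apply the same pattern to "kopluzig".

kopluziget

"kopluzig" has last vowel 'i'. The stems whose last vowel is 'i' (witigfiw → witigfiwet, gewzedig → gewzediget, masig → masiget) add -et.
The other patterns: stems whose last vowel is 'a' add -al; stems whose last vowel is 'o' change the last vowel to 'a'; stems whose last vowel is 'e' or 'u' delete the last vowel and add -ori.
So kopluzig → kopluziget.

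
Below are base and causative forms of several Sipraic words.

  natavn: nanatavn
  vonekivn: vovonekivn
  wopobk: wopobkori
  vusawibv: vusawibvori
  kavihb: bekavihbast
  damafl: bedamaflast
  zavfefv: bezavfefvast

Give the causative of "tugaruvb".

"tugaruvb" has second-to-last letter 'v'. The stems whose second-to-last letter is 'v' (natavn → nanatavn, vonekivn → vovonekivn) repeat the first consonant+vowel as a prefix.
The other patterns: stems whose second-to-last letter is 'b' add -ori; stems whose second-to-last letter is 'f' or 'h' add be- … -ast around the stem.
So tugaruvb → tutugaruvb.

tutugaruvb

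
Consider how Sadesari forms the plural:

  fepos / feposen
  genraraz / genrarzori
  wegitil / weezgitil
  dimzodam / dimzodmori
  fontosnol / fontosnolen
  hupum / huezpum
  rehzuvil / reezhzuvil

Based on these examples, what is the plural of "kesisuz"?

keezsisuz

fontosnol and rehzuvil both end in -l yet inflect differently (fontosnolen, reezhzuvil), so the final letter is not what conditions the rule; the last vowel is.
"kesisuz" has last vowel 'u'. The one such stem in the data (hupum → huezpum) inserts -ez- after the first vowel (as do rehzuvil, wegitil), so the same rule applies.
The other patterns: stems whose last vowel is 'o' add -en; stems whose last vowel is 'a' delete the last vowel and add -ori.
So kesisuz → keezsisuz.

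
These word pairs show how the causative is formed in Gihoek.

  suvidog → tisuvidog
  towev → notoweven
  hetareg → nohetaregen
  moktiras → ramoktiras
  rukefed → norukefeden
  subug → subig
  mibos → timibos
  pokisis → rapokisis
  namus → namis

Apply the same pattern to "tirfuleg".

notirfulegen

namus and mibos both end in -s yet inflect differently (namis, timibos), so the final letter is not what conditions the rule; the last vowel is.
"tirfuleg" has last vowel 'e'. The stems whose last vowel is 'e' (hetareg → nohetaregen, rukefed → norukefeden, towev → notoweven) add no- … -en around the stem.
The other patterns: stems whose last vowel is 'u' change the last vowel to 'i'; stems whose last vowel is 'o' add the prefix ti-; stems whose last vowel is 'a' or 'i' add the prefix ra-.
So tirfuleg → notirfulegen.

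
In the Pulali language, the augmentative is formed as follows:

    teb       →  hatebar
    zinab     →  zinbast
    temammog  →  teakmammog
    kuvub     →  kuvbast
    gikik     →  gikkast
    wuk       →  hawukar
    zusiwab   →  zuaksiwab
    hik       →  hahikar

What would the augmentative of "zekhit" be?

zekhtast

"zekhit" has 2 vowels. The stems with 2 vowels (zinab → zinbast, gikik → gikkast, kuvub → kuvbast) delete the last vowel and add -ast.
The other patterns: stems with 1 vowel add ha- … -ar around the stem; stems with 3 vowels insert -ak- after the first vowel.
So zekhit → zekhtast.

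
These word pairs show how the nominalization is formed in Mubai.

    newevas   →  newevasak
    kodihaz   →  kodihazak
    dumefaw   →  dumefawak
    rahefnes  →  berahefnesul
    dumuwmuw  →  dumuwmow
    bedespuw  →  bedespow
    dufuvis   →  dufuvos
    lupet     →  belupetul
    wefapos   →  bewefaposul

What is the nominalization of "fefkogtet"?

befefkogtetul

dufuvis and newevas both end in -s yet inflect differently (dufuvos, newevasak), so the final letter is not what conditions the rule; the last vowel is.
"fefkogtet" has last vowel 'e'. The stems whose last vowel is 'e' (lupet → belupetul, rahefnes → berahefnesul) add be- … -ul around the stem.
The other patterns: stems whose last vowel is 'i' or 'u' change the last vowel to 'o'; stems whose last vowel is 'a' add -ak.
So fefkogtet → befefkogtetul.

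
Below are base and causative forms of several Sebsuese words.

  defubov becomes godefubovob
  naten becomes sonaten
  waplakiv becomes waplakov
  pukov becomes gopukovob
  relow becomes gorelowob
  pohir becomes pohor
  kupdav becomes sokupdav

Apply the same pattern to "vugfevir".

waplakiv and defubov both end in -v yet inflect differently (waplakov, godefubovob), so the final letter is not what conditions the rule; the last vowel is.
"vugfevir" has last vowel 'i'. The stems whose last vowel is 'i' (waplakiv → waplakov, pohir → pohor) change the last vowel to 'o'.
So vugfevir → vugfevor.

vugfevor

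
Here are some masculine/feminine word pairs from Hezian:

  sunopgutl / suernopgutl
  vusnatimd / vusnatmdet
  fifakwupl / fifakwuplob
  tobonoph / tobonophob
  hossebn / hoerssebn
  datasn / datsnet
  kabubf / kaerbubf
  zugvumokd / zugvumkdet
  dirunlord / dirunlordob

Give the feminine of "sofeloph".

fifakwupl and sunopgutl both end in -l yet inflect differently (fifakwuplob, suernopgutl), so the final letter is not what conditions the rule; the second-to-last letter is.
"sofeloph" has second-to-last letter 'p'. The stems whose second-to-last letter is 'p' (fifakwupl → fifakwuplob, tobonoph → tobonophob) add -ob.
So sofeloph → sofelophob.

sofelophob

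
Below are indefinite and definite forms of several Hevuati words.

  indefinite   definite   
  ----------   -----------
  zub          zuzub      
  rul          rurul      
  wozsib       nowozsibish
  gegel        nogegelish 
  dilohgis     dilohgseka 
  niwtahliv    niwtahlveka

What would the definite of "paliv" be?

zub and wozsib both end in -b yet inflect differently (zuzub, nowozsibish), so the final letter is not what conditions the rule; the number of vowels is.
"paliv" has 2 vowels. The stems with 2 vowels (wozsib → nowozsibish, gegel → nogegelish) add no- … -ish around the stem.
The other patterns: stems with 1 vowel repeat the first consonant+vowel as a prefix; stems with 3 vowels delete the last vowel and add -eka.
So paliv → nopalivish.

nopalivish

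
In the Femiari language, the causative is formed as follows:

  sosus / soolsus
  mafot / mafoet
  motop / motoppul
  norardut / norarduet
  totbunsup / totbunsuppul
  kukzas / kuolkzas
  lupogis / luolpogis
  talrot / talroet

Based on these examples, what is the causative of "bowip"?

norardut and sosus both have last vowel 'u' yet inflect differently (norarduet, soolsus), so the last vowel is not what conditions the rule; the final letter is.
"bowip" ends in -p. The stems ending in -p (motop → motoppul, totbunsup → totbunsuppul) double the final consonant and add -ul.
The other patterns: stems ending in -t drop the final letter and add -et; stems ending in -s insert -ol- after the first vowel.
So bowip → bowippul.

bowippul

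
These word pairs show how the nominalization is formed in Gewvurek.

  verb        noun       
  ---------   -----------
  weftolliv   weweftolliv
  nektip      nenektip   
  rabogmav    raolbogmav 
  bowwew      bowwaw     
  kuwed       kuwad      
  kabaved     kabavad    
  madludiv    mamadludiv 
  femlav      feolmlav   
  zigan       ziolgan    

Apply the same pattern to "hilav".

rabogmav and weftolliv both end in -v yet inflect differently (raolbogmav, weweftolliv), so the final letter is not what conditions the rule; the last vowel is.
"hilav" has last vowel 'a'. The stems whose last vowel is 'a' (rabogmav → raolbogmav, zigan → ziolgan, femlav → feolmlav) insert -ol- after the first vowel.
The other patterns: stems whose last vowel is 'e' change the last vowel to 'a'; stems whose last vowel is 'i' repeat the first consonant+vowel as a prefix.
So hilav → hiollav.

hiollav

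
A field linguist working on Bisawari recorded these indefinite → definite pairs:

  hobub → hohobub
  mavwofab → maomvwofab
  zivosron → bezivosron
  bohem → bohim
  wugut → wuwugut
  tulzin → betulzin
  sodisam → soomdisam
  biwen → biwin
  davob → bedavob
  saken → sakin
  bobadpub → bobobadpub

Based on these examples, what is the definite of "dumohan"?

duommohan

davob and mavwofab both end in -b yet inflect differently (bedavob, maomvwofab), so the final letter is not what conditions the rule; the last vowel is.
"dumohan" has last vowel 'a'. The stems whose last vowel is 'a' (mavwofab → maomvwofab, sodisam → soomdisam) insert -om- after the first vowel.
So dumohan → duommohan.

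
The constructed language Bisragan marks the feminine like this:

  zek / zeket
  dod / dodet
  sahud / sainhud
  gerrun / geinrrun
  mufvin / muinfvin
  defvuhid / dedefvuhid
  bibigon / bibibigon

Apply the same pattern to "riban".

dod and sahud both end in -d yet inflect differently (dodet, sainhud), so the final letter is not what conditions the rule; the number of vowels is.
"riban" has 2 vowels. The stems with 2 vowels (sahud → sainhud, gerrun → geinrrun, mufvin → muinfvin) insert -in- after the first vowel.
The other patterns: stems with 1 vowel add -et; stems with 3 vowels repeat the first consonant+vowel as a prefix.
So riban → riinban.

riinban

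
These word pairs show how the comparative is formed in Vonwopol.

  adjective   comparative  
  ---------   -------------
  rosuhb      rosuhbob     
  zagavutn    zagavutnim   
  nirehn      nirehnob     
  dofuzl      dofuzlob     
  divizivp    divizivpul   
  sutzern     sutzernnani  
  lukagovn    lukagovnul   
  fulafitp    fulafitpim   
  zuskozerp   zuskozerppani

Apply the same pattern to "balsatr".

"balsatr" has second-to-last letter 't'. The stems whose second-to-last letter is 't' (fulafitp → fulafitpim, zagavutn → zagavutnim) add -im.
The other patterns: stems whose second-to-last letter is 'v' add -ul; stems whose second-to-last letter is 'r' double the final consonant and add -ani; stems whose second-to-last letter is 'h' or 'z' add -ob.
So balsatr → balsatrim.

balsatrim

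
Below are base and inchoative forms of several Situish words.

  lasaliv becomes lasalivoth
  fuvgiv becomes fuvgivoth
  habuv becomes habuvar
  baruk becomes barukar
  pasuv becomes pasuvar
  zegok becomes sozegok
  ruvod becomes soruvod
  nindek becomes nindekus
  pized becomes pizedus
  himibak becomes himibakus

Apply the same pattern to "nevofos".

sonevofos

lasaliv and habuv both end in -v yet inflect differently (lasalivoth, habuvar), so the final letter is not what conditions the rule; the last vowel is.
"nevofos" has last vowel 'o'. The stems whose last vowel is 'o' (zegok → sozegok, ruvod → soruvod) add the prefix so-.
The other patterns: stems whose last vowel is 'i' add -oth; stems whose last vowel is 'u' add -ar; stems whose last vowel is 'a' or 'e' add -us.
So nevofos → sonevofos.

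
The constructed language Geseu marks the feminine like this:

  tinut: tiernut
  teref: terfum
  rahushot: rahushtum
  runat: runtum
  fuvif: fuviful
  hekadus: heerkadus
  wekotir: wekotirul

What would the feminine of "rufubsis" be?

tinut and runat both end in -t yet inflect differently (tiernut, runtum), so the final letter is not what conditions the rule; the last vowel is.
"rufubsis" has last vowel 'i'. The stems whose last vowel is 'i' (wekotir → wekotirul, fuvif → fuviful) add -ul.
The other patterns: stems whose last vowel is 'u' insert -er- after the first vowel; stems whose last vowel is 'a', 'e' or 'o' delete the last vowel and add -um.
So rufubsis → rufubsisul.

rufubsisul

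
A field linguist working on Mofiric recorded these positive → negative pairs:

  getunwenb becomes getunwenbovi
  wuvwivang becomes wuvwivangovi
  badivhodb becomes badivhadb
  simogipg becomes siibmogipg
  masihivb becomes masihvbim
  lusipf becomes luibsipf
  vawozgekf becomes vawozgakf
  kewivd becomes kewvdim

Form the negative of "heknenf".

getunwenb and masihivb both end in -b yet inflect differently (getunwenbovi, masihvbim), so the final letter is not what conditions the rule; the second-to-last letter is.
"heknenf" has second-to-last letter 'n'. The stems whose second-to-last letter is 'n' (getunwenb → getunwenbovi, wuvwivang → wuvwivangovi) add -ovi.
The other patterns: stems whose second-to-last letter is 'v' delete the last vowel and add -im; stems whose second-to-last letter is 'p' insert -ib- after the first vowel; stems whose second-to-last letter is 'd' or 'k' change the last vowel to 'a'.
So heknenf → heknenfovi.

heknenfovi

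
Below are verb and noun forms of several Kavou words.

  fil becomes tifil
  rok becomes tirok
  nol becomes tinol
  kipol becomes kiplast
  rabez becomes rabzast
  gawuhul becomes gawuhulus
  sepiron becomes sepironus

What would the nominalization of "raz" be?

"raz" has 1 vowel. The stems with 1 vowel (fil → tifil, rok → tirok, nol → tinol) add the prefix ti-.
So raz → tiraz.

tiraz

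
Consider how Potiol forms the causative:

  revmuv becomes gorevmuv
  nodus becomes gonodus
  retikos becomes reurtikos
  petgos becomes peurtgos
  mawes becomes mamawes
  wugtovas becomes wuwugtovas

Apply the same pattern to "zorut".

gozorut

nodus and retikos both end in -s yet inflect differently (gonodus, reurtikos), so the final letter is not what conditions the rule; the last vowel is.
"zorut" has last vowel 'u'. The stems whose last vowel is 'u' (revmuv → gorevmuv, nodus → gonodus) add the prefix go-.
So zorut → gozorut.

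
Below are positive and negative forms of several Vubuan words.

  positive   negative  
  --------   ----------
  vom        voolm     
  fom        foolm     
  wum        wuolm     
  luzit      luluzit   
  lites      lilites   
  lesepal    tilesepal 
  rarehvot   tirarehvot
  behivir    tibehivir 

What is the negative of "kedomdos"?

tikedomdos

luzit and rarehvot both end in -t yet inflect differently (luluzit, tirarehvot), so the final letter is not what conditions the rule; the number of vowels is.
"kedomdos" has 3 vowels. The stems with 3 vowels (lesepal → tilesepal, rarehvot → tirarehvot, behivir → tibehivir) add the prefix ti-.
So kedomdos → tikedomdos.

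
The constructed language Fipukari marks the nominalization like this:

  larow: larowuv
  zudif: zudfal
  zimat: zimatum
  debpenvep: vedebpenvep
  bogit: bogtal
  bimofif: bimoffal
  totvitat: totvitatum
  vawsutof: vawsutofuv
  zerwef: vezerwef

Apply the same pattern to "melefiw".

melefwal

zerwef and vawsutof both end in -f yet inflect differently (vezerwef, vawsutofuv), so the final letter is not what conditions the rule; the last vowel is.
"melefiw" has last vowel 'i'. The stems whose last vowel is 'i' (zudif → zudfal, bogit → bogtal, bimofif → bimoffal) delete the last vowel and add -al.
So melefiw → melefwal.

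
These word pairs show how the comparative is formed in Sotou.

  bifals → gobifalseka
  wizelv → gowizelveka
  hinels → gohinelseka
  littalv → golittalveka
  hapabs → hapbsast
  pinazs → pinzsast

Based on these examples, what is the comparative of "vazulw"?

govazulweka

bifals and hapabs both end in -s yet inflect differently (gobifalseka, hapbsast), so the final letter is not what conditions the rule; the second-to-last letter is.
"vazulw" has second-to-last letter 'l'. The stems whose second-to-last letter is 'l' (bifals → gobifalseka, wizelv → gowizelveka, hinels → gohinelseka) add go- … -eka around the stem.
So vazulw → govazulweka.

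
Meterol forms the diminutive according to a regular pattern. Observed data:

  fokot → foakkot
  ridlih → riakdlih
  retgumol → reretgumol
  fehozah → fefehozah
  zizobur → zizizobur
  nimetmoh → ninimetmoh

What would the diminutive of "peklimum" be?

pepeklimum

"peklimum" has 3 vowels. The stems with 3 vowels (retgumol → reretgumol, fehozah → fefehozah, zizobur → zizizobur) repeat the first consonant+vowel as a prefix.
So peklimum → pepeklimum.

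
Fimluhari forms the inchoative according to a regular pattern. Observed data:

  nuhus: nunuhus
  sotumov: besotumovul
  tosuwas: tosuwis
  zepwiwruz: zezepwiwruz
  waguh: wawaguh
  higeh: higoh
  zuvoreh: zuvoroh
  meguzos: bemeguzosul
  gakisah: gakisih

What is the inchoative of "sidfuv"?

"sidfuv" has last vowel 'u'. The stems whose last vowel is 'u' (nuhus → nunuhus, waguh → wawaguh, zepwiwruz → zezepwiwruz) repeat the first consonant+vowel as a prefix.
The other patterns: stems whose last vowel is 'e' change the last vowel to 'o'; stems whose last vowel is 'o' add be- … -ul around the stem; stems whose last vowel is 'a' change the last vowel to 'i'.
So sidfuv → sisidfuv.

sisidfuv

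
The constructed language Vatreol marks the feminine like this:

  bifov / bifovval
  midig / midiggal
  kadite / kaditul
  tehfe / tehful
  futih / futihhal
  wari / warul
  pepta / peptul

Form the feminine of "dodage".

dodagul

wari and futih both have last vowel 'i' yet inflect differently (warul, futihhal), so the last vowel is not what conditions the rule; whether the stem ends in a vowel or a consonant is.
"dodage" ends in a vowel. The stems ending in a vowel (wari → warul, tehfe → tehful, pepta → peptul) drop the final letter and add -ul.
The other pattern: stems ending in a consonant double the final consonant and add -al.
So dodage → dodagul.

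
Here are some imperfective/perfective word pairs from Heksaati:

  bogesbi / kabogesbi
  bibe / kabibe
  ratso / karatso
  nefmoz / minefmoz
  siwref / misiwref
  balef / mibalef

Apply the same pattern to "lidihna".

kalidihna

ratso and nefmoz both have last vowel 'o' yet inflect differently (karatso, minefmoz), so the last vowel is not what conditions the rule; whether the stem ends in a vowel or a consonant is.
"lidihna" ends in a vowel. The stems ending in a vowel (bogesbi → kabogesbi, bibe → kabibe, ratso → karatso) add the prefix ka-.
The other pattern: stems ending in a consonant add the prefix mi-.
So lidihna → kalidihna.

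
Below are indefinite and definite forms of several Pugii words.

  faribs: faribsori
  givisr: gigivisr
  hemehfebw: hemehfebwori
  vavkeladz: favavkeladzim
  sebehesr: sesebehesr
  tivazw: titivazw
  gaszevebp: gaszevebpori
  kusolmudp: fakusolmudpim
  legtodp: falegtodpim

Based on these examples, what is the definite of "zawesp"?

legtodp and gaszevebp both end in -p yet inflect differently (falegtodpim, gaszevebpori), so the final letter is not what conditions the rule; the second-to-last letter is.
"zawesp" has second-to-last letter 's'. The stems whose second-to-last letter is 's' (givisr → gigivisr, sebehesr → sesebehesr) repeat the first consonant+vowel as a prefix.
So zawesp → zazawesp.

zazawesp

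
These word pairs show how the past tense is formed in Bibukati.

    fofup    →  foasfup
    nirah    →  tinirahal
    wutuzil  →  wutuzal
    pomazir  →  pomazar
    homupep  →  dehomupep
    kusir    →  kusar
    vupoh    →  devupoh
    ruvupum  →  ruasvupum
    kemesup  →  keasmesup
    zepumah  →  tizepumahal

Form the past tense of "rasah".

tirasahal

vupoh and nirah both end in -h yet inflect differently (devupoh, tinirahal), so the final letter is not what conditions the rule; the last vowel is.
"rasah" has last vowel 'a'. The stems whose last vowel is 'a' (nirah → tinirahal, zepumah → tizepumahal) add ti- … -al around the stem.
So rasah → tirasahal.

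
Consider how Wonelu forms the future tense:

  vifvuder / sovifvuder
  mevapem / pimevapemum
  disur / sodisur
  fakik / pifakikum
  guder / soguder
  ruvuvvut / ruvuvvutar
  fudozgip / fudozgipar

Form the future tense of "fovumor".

sofovumor

disur and ruvuvvut both have last vowel 'u' yet inflect differently (sodisur, ruvuvvutar), so the last vowel is not what conditions the rule; the final letter is.
"fovumor" ends in -r. The stems ending in -r (guder → soguder, disur → sodisur, vifvuder → sovifvuder) add the prefix so-.
So fovumor → sofovumor.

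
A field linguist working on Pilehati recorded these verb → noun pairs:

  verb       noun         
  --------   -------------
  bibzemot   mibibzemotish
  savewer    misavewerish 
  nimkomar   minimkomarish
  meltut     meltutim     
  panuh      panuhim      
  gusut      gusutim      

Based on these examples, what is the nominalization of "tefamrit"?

mitefamritish

bibzemot and meltut both end in -t yet inflect differently (mibibzemotish, meltutim), so the final letter is not what conditions the rule; the number of vowels is.
"tefamrit" has 3 vowels. The stems with 3 vowels (bibzemot → mibibzemotish, savewer → misavewerish, nimkomar → minimkomarish) add mi- … -ish around the stem.
So tefamrit → mitefamritish.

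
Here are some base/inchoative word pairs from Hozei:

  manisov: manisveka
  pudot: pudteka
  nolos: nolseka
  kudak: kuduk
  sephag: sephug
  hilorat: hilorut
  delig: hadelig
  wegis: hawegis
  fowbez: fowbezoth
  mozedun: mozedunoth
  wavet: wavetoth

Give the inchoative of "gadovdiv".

hagadovdiv

pudot and hilorat both end in -t yet inflect differently (pudteka, hilorut), so the final letter is not what conditions the rule; the last vowel is.
"gadovdiv" has last vowel 'i'. The stems whose last vowel is 'i' (delig → hadelig, wegis → hawegis) add the prefix ha-.
So gadovdiv → hagadovdiv.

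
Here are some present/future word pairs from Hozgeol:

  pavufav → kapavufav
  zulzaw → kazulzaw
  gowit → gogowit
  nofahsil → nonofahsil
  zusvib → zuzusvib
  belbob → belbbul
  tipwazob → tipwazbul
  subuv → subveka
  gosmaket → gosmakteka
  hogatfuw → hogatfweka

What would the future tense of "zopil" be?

zozopil

zusvib and belbob both end in -b yet inflect differently (zuzusvib, belbbul), so the final letter is not what conditions the rule; the last vowel is.
"zopil" has last vowel 'i'. The stems whose last vowel is 'i' (gowit → gogowit, nofahsil → nonofahsil, zusvib → zuzusvib) repeat the first consonant+vowel as a prefix.
So zopil → zozopil.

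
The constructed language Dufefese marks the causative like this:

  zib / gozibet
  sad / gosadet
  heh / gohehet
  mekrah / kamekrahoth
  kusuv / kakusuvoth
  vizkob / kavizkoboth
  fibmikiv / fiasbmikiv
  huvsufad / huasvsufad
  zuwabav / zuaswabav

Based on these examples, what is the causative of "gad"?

heh and mekrah both end in -h yet inflect differently (gohehet, kamekrahoth), so the final letter is not what conditions the rule; the number of vowels is.
"gad" has 1 vowel. The stems with 1 vowel (zib → gozibet, sad → gosadet, heh → gohehet) add go- … -et around the stem.
So gad → gogadet.

gogadet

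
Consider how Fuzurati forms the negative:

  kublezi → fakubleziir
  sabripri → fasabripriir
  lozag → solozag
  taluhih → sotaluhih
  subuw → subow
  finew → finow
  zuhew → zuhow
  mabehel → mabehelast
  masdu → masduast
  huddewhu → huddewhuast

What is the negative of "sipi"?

fasipiir

"sipi" ends in -i. The stems ending in -i (kublezi → fakubleziir, sabripri → fasabripriir) add fa- … -ir around the stem.
So sipi → fasipiir.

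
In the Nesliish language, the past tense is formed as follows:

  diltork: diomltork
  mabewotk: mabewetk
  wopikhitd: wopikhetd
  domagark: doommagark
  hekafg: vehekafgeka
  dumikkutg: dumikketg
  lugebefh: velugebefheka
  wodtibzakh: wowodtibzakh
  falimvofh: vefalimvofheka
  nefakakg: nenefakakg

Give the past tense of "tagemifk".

mabewotk and domagark both end in -k yet inflect differently (mabewetk, doommagark), so the final letter is not what conditions the rule; the second-to-last letter is.
"tagemifk" has second-to-last letter 'f'. The stems whose second-to-last letter is 'f' (falimvofh → vefalimvofheka, lugebefh → velugebefheka, hekafg → vehekafgeka) add ve- … -eka around the stem.
So tagemifk → vetagemifkeka.

vetagemifkeka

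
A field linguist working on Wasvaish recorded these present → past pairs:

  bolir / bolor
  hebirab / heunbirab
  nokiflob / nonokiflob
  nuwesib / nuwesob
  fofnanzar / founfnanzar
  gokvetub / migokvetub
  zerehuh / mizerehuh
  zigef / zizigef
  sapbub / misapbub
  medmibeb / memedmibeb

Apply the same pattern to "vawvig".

vawvog

hebirab and nokiflob both end in -b yet inflect differently (heunbirab, nonokiflob), so the final letter is not what conditions the rule; the last vowel is.
"vawvig" has last vowel 'i'. The stems whose last vowel is 'i' (nuwesib → nuwesob, bolir → bolor) change the last vowel to 'o'.
So vawvig → vawvog.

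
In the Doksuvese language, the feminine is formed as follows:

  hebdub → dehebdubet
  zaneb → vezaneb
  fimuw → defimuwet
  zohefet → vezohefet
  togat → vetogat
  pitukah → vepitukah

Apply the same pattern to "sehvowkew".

hebdub and zaneb both end in -b yet inflect differently (dehebdubet, vezaneb), so the final letter is not what conditions the rule; the last vowel is.
"sehvowkew" has last vowel 'e'. The stems whose last vowel is 'e' (zohefet → vezohefet, zaneb → vezaneb) add the prefix ve-.
So sehvowkew → vesehvowkew.

vesehvowkew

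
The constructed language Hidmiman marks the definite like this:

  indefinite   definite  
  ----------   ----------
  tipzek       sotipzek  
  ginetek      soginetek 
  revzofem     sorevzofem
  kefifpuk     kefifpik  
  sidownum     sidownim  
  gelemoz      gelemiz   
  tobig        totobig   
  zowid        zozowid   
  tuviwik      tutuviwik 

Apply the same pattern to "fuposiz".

fufuposiz

tipzek and kefifpuk both end in -k yet inflect differently (sotipzek, kefifpik), so the final letter is not what conditions the rule; the last vowel is.
"fuposiz" has last vowel 'i'. The stems whose last vowel is 'i' (tobig → totobig, zowid → zozowid, tuviwik → tutuviwik) repeat the first consonant+vowel as a prefix.
The other patterns: stems whose last vowel is 'e' add the prefix so-; stems whose last vowel is 'o' or 'u' change the last vowel to 'i'.
So fuposiz → fufuposiz.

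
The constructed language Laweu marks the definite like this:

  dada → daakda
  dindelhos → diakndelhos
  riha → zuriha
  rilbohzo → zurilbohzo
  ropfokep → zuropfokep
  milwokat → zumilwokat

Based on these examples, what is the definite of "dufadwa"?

"dufadwa" begins with d-. The stems beginning with d- (dada → daakda, dindelhos → diakndelhos) insert -ak- after the first vowel.
The other pattern: stems beginning with m- or r- add the prefix zu-.
So dufadwa → duakfadwa.

duakfadwa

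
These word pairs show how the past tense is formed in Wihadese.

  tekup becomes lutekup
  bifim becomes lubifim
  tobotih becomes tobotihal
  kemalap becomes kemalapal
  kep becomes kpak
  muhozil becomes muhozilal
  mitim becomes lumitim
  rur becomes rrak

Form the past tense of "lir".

lrak

kep and tekup both end in -p yet inflect differently (kpak, lutekup), so the final letter is not what conditions the rule; the number of vowels is.
"lir" has 1 vowel. The stems with 1 vowel (kep → kpak, rur → rrak) delete the last vowel and add -ak.
So lir → lrak.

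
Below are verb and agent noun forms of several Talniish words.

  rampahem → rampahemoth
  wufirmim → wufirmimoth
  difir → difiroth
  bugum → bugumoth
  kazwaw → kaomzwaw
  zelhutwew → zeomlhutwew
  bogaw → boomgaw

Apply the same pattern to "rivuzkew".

rampahem and zelhutwew both have last vowel 'e' yet inflect differently (rampahemoth, zeomlhutwew), so the last vowel is not what conditions the rule; the final letter is.
"rivuzkew" ends in -w. The stems ending in -w (kazwaw → kaomzwaw, zelhutwew → zeomlhutwew, bogaw → boomgaw) insert -om- after the first vowel.
So rivuzkew → riomvuzkew.

riomvuzkew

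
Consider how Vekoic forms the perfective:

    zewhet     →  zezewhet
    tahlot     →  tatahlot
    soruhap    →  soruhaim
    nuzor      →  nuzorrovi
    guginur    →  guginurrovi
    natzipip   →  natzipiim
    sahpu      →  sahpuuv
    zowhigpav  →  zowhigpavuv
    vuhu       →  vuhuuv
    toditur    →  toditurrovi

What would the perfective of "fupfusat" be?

nuzor and tahlot both have last vowel 'o' yet inflect differently (nuzorrovi, tatahlot), so the last vowel is not what conditions the rule; the final letter is.
"fupfusat" ends in -t. The stems ending in -t (tahlot → tatahlot, zewhet → zezewhet) repeat the first consonant+vowel as a prefix.
The other patterns: stems ending in -r double the final consonant and add -ovi; stems ending in -p drop the final letter and add -im; stems ending in -u or -v add -uv.
So fupfusat → fufupfusat.

fufupfusat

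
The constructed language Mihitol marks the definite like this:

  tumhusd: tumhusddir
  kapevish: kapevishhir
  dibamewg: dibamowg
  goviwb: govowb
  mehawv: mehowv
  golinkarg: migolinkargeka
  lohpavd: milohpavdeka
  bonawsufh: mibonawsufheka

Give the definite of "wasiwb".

wasowb

dibamewg and golinkarg both end in -g yet inflect differently (dibamowg, migolinkargeka), so the final letter is not what conditions the rule; the second-to-last letter is.
"wasiwb" has second-to-last letter 'w'. The stems whose second-to-last letter is 'w' (dibamewg → dibamowg, goviwb → govowb, mehawv → mehowv) change the last vowel to 'o'.
So wasiwb → wasowb.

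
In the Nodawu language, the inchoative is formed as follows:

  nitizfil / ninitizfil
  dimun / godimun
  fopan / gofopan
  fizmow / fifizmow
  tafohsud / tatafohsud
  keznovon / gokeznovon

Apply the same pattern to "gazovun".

gogazovun

dimun and tafohsud both have last vowel 'u' yet inflect differently (godimun, tatafohsud), so the last vowel is not what conditions the rule; the final letter is.
"gazovun" ends in -n. The stems ending in -n (dimun → godimun, keznovon → gokeznovon, fopan → gofopan) add the prefix go-.
The other pattern: stems ending in -d, -l or -w repeat the first consonant+vowel as a prefix.
So gazovun → gogazovun.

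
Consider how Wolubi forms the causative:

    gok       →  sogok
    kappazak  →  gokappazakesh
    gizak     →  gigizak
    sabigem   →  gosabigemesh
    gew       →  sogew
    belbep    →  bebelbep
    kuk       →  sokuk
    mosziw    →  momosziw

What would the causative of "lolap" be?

kuk and gizak both end in -k yet inflect differently (sokuk, gigizak), so the final letter is not what conditions the rule; the number of vowels is.
"lolap" has 2 vowels. The stems with 2 vowels (gizak → gigizak, mosziw → momosziw, belbep → bebelbep) repeat the first consonant+vowel as a prefix.
The other patterns: stems with 1 vowel add the prefix so-; stems with 3 vowels add go- … -esh around the stem.
So lolap → lololap.

lololap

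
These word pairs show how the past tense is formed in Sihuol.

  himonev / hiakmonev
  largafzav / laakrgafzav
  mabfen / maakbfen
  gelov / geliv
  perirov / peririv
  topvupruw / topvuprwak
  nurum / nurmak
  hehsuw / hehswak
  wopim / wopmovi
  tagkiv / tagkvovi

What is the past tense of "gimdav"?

himonev and gelov both end in -v yet inflect differently (hiakmonev, geliv), so the final letter is not what conditions the rule; the last vowel is.
"gimdav" has last vowel 'a'. The one such stem in the data (largafzav → laakrgafzav) inserts -ak- after the first vowel (as do himonev, mabfen), so the same rule applies.
The other patterns: stems whose last vowel is 'o' change the last vowel to 'i'; stems whose last vowel is 'u' delete the last vowel and add -ak; stems whose last vowel is 'i' delete the last vowel and add -ovi.
So gimdav → giakmdav.

giakmdav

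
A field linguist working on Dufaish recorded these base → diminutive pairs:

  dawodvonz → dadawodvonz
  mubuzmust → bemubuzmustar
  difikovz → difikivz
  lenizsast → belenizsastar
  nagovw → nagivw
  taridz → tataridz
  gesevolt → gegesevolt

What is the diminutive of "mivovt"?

mivivt

mubuzmust and gesevolt both end in -t yet inflect differently (bemubuzmustar, gegesevolt), so the final letter is not what conditions the rule; the second-to-last letter is.
"mivovt" has second-to-last letter 'v'. The stems whose second-to-last letter is 'v' (difikovz → difikivz, nagovw → nagivw) change the last vowel to 'i'.
The other patterns: stems whose second-to-last letter is 's' add be- … -ar around the stem; stems whose second-to-last letter is 'd', 'l' or 'n' repeat the first consonant+vowel as a prefix.
So mivovt → mivivt.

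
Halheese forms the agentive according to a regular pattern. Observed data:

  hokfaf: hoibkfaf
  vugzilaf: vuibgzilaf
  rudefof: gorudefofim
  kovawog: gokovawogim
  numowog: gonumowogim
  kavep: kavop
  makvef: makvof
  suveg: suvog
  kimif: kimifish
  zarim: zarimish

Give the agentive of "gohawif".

gohawifish

hokfaf and rudefof both end in -f yet inflect differently (hoibkfaf, gorudefofim), so the final letter is not what conditions the rule; the last vowel is.
"gohawif" has last vowel 'i'. The stems whose last vowel is 'i' (kimif → kimifish, zarim → zarimish) add -ish.
The other patterns: stems whose last vowel is 'a' insert -ib- after the first vowel; stems whose last vowel is 'o' add go- … -im around the stem; stems whose last vowel is 'e' change the last vowel to 'o'.
So gohawif → gohawifish.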